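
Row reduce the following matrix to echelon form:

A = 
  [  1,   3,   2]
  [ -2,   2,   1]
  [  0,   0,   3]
Row operations:
R2 → R2 + (2)·R1

Resulting echelon form:
REF = 
  [  1,   3,   2]
  [  0,   8,   5]
  [  0,   0,   3]

Rank = 3 (number of non-zero pivot rows).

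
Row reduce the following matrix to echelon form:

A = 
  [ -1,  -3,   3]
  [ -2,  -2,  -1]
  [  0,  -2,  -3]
Row operations:
R2 → R2 - (2)·R1
R3 → R3 + (1/2)·R2

Resulting echelon form:
REF = 
  [   -1,    -3,     3]
  [    0,     4,    -7]
  [    0,     0, -13/2]

Rank = 3 (number of non-zero pivot rows).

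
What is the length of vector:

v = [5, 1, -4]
6.481

||v||₂ = √((5)² + (1)² + (-4)²) = √42 = 6.481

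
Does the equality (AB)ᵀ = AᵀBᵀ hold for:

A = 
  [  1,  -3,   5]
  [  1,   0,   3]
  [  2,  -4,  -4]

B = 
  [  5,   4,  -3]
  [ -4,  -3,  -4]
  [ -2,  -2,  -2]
No

(AB)ᵀ = 
  [  7,  -1,  34]
  [  3,  -2,  28]
  [ -1,  -9,  18]

AᵀBᵀ = 
  [  3, -15,  -8]
  [ -3,  28,  14]
  [ 49, -13,  -8]

The two matrices differ, so (AB)ᵀ ≠ AᵀBᵀ in general. The correct identity is (AB)ᵀ = BᵀAᵀ.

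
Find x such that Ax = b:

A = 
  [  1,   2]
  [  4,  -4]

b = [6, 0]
x = [2, 2]

Row reduce the augmented matrix [A|b]:
R2 → R2 - (4)·R1
REF = 
  [  1,   2,   6]
  [  0, -12, -24]

Back-substitution:
x₂ = (-24) / (-12) = 2
x₁ = (6 - (2)(2)) / 1 = 2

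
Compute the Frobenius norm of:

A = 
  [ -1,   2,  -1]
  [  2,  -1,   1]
||A||_F = 3.464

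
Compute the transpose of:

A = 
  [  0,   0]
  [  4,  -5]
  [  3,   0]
Aᵀ = 
  [  0,   4,   3]
  [  0,  -5,   0]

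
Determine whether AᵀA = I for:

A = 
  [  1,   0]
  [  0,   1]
Yes

AᵀA = 
  [  1,   0]
  [  0,   1]
= I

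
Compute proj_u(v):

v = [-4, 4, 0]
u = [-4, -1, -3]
v·u = (-4)(-4) + (4)(-1) + (0)(-3) = 12
u·u = (-4)² + (-1)² + (-3)² = 26
proj_u(v) = (v·u / u·u) × u = (12/26) × u = (6/13) × u

proj_u(v) = [-24/13, -6/13, -18/13]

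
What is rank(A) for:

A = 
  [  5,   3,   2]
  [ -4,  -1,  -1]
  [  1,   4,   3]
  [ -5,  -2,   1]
rank(A) = 3

Row reduce:
R2 → R2 + (4/5)·R1
R3 → R3 - (1/5)·R1
R4 → R4 + (1)·R1
R3 → R3 - (17/7)·R2
R4 → R4 - (5/7)·R2
R4 → R4 - (9/4)·R3
REF = 
  [  5,   3,   2]
  [  0, 7/5, 3/5]
  [  0,   0, 8/7]
  [  0,   0,   0]
Pivot columns: 1, 2, 3 → 3 pivots.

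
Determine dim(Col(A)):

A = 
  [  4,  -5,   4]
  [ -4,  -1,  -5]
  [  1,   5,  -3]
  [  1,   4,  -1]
dim(Col(A)) = 3

Row reduce:
R2 → R2 + (1)·R1
R3 → R3 - (1/4)·R1
R4 → R4 - (1/4)·R1
R3 → R3 + (25/24)·R2
R4 → R4 + (7/8)·R2
R4 → R4 - (69/121)·R3
REF = 
  [      4,      -5,       4]
  [      0,      -6,      -1]
  [      0,       0, -121/24]
  [      0,       0,       0]
Pivot columns: 1, 2, 3 → 3 pivots.
dim(Col(A)) = number of pivot columns = 3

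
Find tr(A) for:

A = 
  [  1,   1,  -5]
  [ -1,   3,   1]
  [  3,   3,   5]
9

tr(A) = 1 + 3 + 5 = 9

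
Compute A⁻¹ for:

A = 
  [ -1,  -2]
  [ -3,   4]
det(A) = (-1)(4) - (-2)(-3) = -10
For a 2×2 matrix, A⁻¹ = (1/det(A)) · [[d, -b], [-c, a]]
    = (-1/10) · [[4, 2], [3, -1]]

A⁻¹ = 
  [ -2/5,  -1/5]
  [-3/10,  1/10]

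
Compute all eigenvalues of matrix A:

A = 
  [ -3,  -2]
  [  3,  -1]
tr(A) = -4, det(A) = 9
Characteristic polynomial: λ² - tr(A)λ + det(A) = λ² + 4λ + 9
λ² + 4λ + 9 = 0  ⇒  λ = (-4 ± √((4)² - 4·(9)))/2 = (-4 ± √(-20))/2
  = -2 + i√5,  -2 - i√5

λ = -2 + i√5, -2 - i√5  (≈ -2 + 2.236i, -2 - 2.236i)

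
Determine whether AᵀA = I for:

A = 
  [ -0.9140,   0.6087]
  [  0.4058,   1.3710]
No

AᵀA = 
  [  1.0001,   0]
  [  0,   2.2502]
≠ I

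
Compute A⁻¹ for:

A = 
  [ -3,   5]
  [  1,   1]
det(A) = (-3)(1) - (5)(1) = -8
For a 2×2 matrix, A⁻¹ = (1/det(A)) · [[d, -b], [-c, a]]
    = (-1/8) · [[1, -5], [-1, -3]]

A⁻¹ = 
  [-1/8,  5/8]
  [ 1/8,  3/8]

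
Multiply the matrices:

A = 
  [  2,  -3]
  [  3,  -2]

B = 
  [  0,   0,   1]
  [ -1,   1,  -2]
A is 2×2 and B is 2×3, so AB is 2×3. Each entry is (row of A)·(column of B):
AB[1,1] = (2)(0) + (-3)(-1) = 3
AB[1,2] = (2)(0) + (-3)(1) = -3
AB[1,3] = (2)(1) + (-3)(-2) = 8
AB[2,1] = (3)(0) + (-2)(-1) = 2
AB[2,2] = (3)(0) + (-2)(1) = -2
AB[2,3] = (3)(1) + (-2)(-2) = 7

AB = 
  [  3,  -3,   8]
  [  2,  -2,   7]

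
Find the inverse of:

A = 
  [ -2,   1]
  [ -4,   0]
det(A) = (-2)(0) - (1)(-4) = 4
For a 2×2 matrix, A⁻¹ = (1/det(A)) · [[d, -b], [-c, a]]
    = (1/4) · [[0, -1], [4, -2]]

A⁻¹ = 
  [   0, -1/4]
  [   1, -1/2]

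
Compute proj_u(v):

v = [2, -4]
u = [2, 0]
v·u = (2)(2) + (-4)(0) = 4
u·u = (2)² + (0)² = 4
proj_u(v) = (v·u / u·u) × u = (4/4) × u = (1) × u

proj_u(v) = [2, 0]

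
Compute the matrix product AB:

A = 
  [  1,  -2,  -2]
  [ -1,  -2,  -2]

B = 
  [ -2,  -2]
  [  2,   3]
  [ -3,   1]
A is 2×3 and B is 3×2, so AB is 2×2. Each entry is (row of A)·(column of B):
AB[1,1] = (1)(-2) + (-2)(2) + (-2)(-3) = 0
AB[1,2] = (1)(-2) + (-2)(3) + (-2)(1) = -10
AB[2,1] = (-1)(-2) + (-2)(2) + (-2)(-3) = 4
AB[2,2] = (-1)(-2) + (-2)(3) + (-2)(1) = -6

AB = 
  [  0, -10]
  [  4,  -6]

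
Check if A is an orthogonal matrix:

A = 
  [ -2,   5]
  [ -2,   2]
No

AᵀA = 
  [  8, -14]
  [-14,  29]
≠ I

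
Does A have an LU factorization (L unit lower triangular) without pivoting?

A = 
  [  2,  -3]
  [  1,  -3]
Yes.
A[1,1] = 2 ≠ 0, so Gaussian elimination proceeds without a row swap: multiplier ℓ₂₁ = (1)/(2) = 1/2, and U[2,2] = -3 - (1/2)(-3) = -3/2.
L = 
  [  1,   0]
  [1/2,   1]
U = 
  [   2,   -3]
  [   0, -3/2]
Check row 2 of LU: [(1/2)(2), (1/2)(-3) + (-3/2)] = [1, -3] = row 2 of A ✓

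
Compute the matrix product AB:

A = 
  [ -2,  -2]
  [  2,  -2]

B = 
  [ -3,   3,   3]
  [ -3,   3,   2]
AB = 
  [ 12, -12, -10]
  [  0,   0,   2]

A is 2×2 and B is 2×3, so AB is 2×3. Each entry is (row of A)·(column of B):
AB[1,1] = (-2)(-3) + (-2)(-3) = 12
AB[1,2] = (-2)(3) + (-2)(3) = -12
AB[1,3] = (-2)(3) + (-2)(2) = -10
AB[2,1] = (2)(-3) + (-2)(-3) = 0
AB[2,2] = (2)(3) + (-2)(3) = 0
AB[2,3] = (2)(3) + (-2)(2) = 2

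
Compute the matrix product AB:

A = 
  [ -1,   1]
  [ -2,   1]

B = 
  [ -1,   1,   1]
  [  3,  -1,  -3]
AB = 
  [  4,  -2,  -4]
  [  5,  -3,  -5]

A is 2×2 and B is 2×3, so AB is 2×3. Each entry is (row of A)·(column of B):
AB[1,1] = (-1)(-1) + (1)(3) = 4
AB[1,2] = (-1)(1) + (1)(-1) = -2
AB[1,3] = (-1)(1) + (1)(-3) = -4
AB[2,1] = (-2)(-1) + (1)(3) = 5
AB[2,2] = (-2)(1) + (1)(-1) = -3
AB[2,3] = (-2)(1) + (1)(-3) = -5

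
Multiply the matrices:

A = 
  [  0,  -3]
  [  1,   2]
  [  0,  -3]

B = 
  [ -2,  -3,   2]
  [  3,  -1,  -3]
AB = 
  [ -9,   3,   9]
  [  4,  -5,  -4]
  [ -9,   3,   9]

A is 3×2 and B is 2×3, so AB is 3×3. Each entry is (row of A)·(column of B):
AB[1,1] = (0)(-2) + (-3)(3) = -9
AB[1,2] = (0)(-3) + (-3)(-1) = 3
AB[1,3] = (0)(2) + (-3)(-3) = 9
AB[2,1] = (1)(-2) + (2)(3) = 4
AB[2,2] = (1)(-3) + (2)(-1) = -5
AB[2,3] = (1)(2) + (2)(-3) = -4
AB[3,1] = (0)(-2) + (-3)(3) = -9
AB[3,2] = (0)(-3) + (-3)(-1) = 3
AB[3,3] = (0)(2) + (-3)(-3) = 9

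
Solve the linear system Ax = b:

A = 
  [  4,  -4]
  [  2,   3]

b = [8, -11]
x = [-1, -3]

Row reduce the augmented matrix [A|b]:
R2 → R2 - (1/2)·R1
REF = 
  [  4,  -4,   8]
  [  0,   5, -15]

Back-substitution:
x₂ = (-15) / 5 = -3
x₁ = (8 - (-4)(-3)) / 4 = -1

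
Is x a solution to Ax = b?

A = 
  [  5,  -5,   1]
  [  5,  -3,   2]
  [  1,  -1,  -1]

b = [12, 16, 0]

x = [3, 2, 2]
No

Ax = [7, 13, -1] ≠ b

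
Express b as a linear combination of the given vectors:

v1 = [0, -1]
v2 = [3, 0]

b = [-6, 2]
c1 = -2, c2 = -2

b = -2·v1 + -2·v2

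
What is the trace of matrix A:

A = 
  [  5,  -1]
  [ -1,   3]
8

tr(A) = 5 + 3 = 8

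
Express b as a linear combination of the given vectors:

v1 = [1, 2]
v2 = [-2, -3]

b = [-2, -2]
c1 = 2, c2 = 2

b = 2·v1 + 2·v2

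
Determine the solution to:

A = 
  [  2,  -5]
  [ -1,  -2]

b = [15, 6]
Row reduce the augmented matrix [A|b]:
R2 → R2 + (1/2)·R1
REF = 
  [   2,   -5,   15]
  [   0, -9/2, 27/2]

Back-substitution:
x₂ = (27/2) / (-9/2) = -3
x₁ = (15 - (-5)(-3)) / 2 = 0

x = [0, -3]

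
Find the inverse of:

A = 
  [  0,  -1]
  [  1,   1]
det(A) = (0)(1) - (-1)(1) = 1
For a 2×2 matrix, A⁻¹ = (1/det(A)) · [[d, -b], [-c, a]]
    = (1) · [[1, 1], [-1, 0]]

A⁻¹ = 
  [  1,   1]
  [ -1,   0]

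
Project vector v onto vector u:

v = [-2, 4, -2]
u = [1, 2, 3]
proj_u(v) = [0, 0, 0]

v·u = (-2)(1) + (4)(2) + (-2)(3) = 0
u·u = (1)² + (2)² + (3)² = 14
proj_u(v) = (v·u / u·u) × u = (0/14) × u = (0) × u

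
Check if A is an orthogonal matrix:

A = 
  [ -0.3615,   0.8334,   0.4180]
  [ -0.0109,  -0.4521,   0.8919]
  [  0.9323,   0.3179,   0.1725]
Yes

AᵀA = 
  [  1,   0,   0]
  [  0,   1,   0]
  [  0,   0,   1]
≈ I (equal to I up to the 4-dp rounding of the entries)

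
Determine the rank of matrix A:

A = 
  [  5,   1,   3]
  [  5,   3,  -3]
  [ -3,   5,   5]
rank(A) = 3

Row reduce:
R2 → R2 - (1)·R1
R3 → R3 + (3/5)·R1
R3 → R3 - (14/5)·R2
REF = 
  [    5,     1,     3]
  [    0,     2,    -6]
  [    0,     0, 118/5]
Pivot columns: 1, 2, 3 → 3 pivots.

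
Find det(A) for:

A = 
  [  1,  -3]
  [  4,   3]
15

For a 2×2 matrix, det = ad - bc = (1)(3) - (-3)(4) = 15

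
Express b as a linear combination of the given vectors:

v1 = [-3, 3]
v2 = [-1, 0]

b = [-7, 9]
c1 = 3, c2 = -2

b = 3·v1 + -2·v2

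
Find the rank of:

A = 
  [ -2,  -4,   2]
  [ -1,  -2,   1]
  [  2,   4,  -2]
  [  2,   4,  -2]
rank(A) = 1

Row reduce:
R2 → R2 - (1/2)·R1
R3 → R3 + (1)·R1
R4 → R4 + (1)·R1
REF = 
  [ -2,  -4,   2]
  [  0,   0,   0]
  [  0,   0,   0]
  [  0,   0,   0]
Pivot columns: 1 → 1 pivot.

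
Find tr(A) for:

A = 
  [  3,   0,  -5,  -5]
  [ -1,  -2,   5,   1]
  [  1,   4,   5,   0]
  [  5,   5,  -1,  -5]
1

tr(A) = 3 + -2 + 5 + -5 = 1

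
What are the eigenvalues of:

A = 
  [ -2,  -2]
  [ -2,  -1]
tr(A) = -3, det(A) = -2
Characteristic polynomial: λ² - tr(A)λ + det(A) = λ² + 3λ - 2
λ² + 3λ - 2 = 0  ⇒  λ = (-3 ± √((3)² - 4·(-2)))/2 = (-3 ± √(17))/2
  = (-3 + √17)/2,  (-3 - √17)/2

λ = (-3 + √17)/2, (-3 - √17)/2  (≈ 0.5616, -3.562)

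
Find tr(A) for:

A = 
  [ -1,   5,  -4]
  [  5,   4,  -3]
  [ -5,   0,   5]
8

tr(A) = -1 + 4 + 5 = 8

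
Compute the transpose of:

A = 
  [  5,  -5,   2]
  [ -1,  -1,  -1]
Aᵀ = 
  [  5,  -1]
  [ -5,  -1]
  [  2,  -1]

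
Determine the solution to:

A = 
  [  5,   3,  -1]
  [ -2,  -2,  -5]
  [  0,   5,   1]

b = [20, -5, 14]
Row reduce the augmented matrix [A|b]:
R2 → R2 + (2/5)·R1
R3 → R3 + (25/4)·R2
REF = 
  [     5,      3,     -1,     20]
  [     0,   -4/5,  -27/5,      3]
  [     0,      0, -131/4,  131/4]

Back-substitution:
x₃ = (131/4) / (-131/4) = -1
x₂ = (3 - (-27/5)(-1)) / (-4/5) = 3
x₁ = (20 - (3)(3) - (-1)(-1)) / 5 = 2

x = [2, 3, -1]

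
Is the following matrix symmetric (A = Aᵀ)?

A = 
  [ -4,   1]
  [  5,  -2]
No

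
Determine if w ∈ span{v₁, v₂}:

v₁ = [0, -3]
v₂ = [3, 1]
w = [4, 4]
Yes

Form the augmented matrix and row-reduce:
[v₁|v₂|w] = 
  [  0,   3,   4]
  [ -3,   1,   4]
Swap R1 ↔ R2
REF = 
  [ -3,   1,   4]
  [  0,   3,   4]

No row of the form [0 0 | nonzero], so the system is consistent. Back-substitution gives c₁ = -8/9, c₂ = 4/3: w = (-8/9)·v₁ + (4/3)·v₂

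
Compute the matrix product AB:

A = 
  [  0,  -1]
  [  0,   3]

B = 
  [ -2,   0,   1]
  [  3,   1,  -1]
AB = 
  [ -3,  -1,   1]
  [  9,   3,  -3]

A is 2×2 and B is 2×3, so AB is 2×3. Each entry is (row of A)·(column of B):
AB[1,1] = (0)(-2) + (-1)(3) = -3
AB[1,2] = (0)(0) + (-1)(1) = -1
AB[1,3] = (0)(1) + (-1)(-1) = 1
AB[2,1] = (0)(-2) + (3)(3) = 9
AB[2,2] = (0)(0) + (3)(1) = 3
AB[2,3] = (0)(1) + (3)(-1) = -3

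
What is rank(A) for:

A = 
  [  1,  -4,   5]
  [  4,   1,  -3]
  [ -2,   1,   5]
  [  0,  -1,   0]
Row reduce:
R2 → R2 - (4)·R1
R3 → R3 + (2)·R1
R3 → R3 + (7/17)·R2
R4 → R4 + (1/17)·R2
R4 → R4 + (23/94)·R3
REF = 
  [    1,    -4,     5]
  [    0,    17,   -23]
  [    0,     0, 94/17]
  [    0,     0,     0]
Pivot columns: 1, 2, 3 → 3 pivots.

rank(A) = 3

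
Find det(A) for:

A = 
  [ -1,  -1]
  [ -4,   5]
-9

For a 2×2 matrix, det = ad - bc = (-1)(5) - (-1)(-4) = -9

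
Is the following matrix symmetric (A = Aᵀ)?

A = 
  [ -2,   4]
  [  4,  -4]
Yes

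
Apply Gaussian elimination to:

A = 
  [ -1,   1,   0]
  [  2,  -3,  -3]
Row operations:
R2 → R2 + (2)·R1

Resulting echelon form:
REF = 
  [ -1,   1,   0]
  [  0,  -1,  -3]

Rank = 2 (number of non-zero pivot rows).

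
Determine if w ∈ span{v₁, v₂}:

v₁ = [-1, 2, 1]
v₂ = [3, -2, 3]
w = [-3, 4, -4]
No

Form the augmented matrix and row-reduce:
[v₁|v₂|w] = 
  [ -1,   3,  -3]
  [  2,  -2,   4]
  [  1,   3,  -4]
R2 → R2 + (2)·R1
R3 → R3 + (1)·R1
R3 → R3 - (3/2)·R2
REF = 
  [ -1,   3,  -3]
  [  0,   4,  -2]
  [  0,   0,  -4]

Row 3 reads [0 0 | -4], i.e. 0 = -4, so the system is inconsistent and w ∉ span{v₁, v₂}.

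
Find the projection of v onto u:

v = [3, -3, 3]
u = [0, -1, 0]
proj_u(v) = [0, -3, 0]

v·u = (3)(0) + (-3)(-1) + (3)(0) = 3
u·u = (0)² + (-1)² + (0)² = 1
proj_u(v) = (v·u / u·u) × u = (3/1) × u = (3) × u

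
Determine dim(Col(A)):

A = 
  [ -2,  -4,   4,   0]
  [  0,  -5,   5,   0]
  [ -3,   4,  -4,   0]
Row reduce:
R3 → R3 - (3/2)·R1
R3 → R3 + (2)·R2
REF = 
  [ -2,  -4,   4,   0]
  [  0,  -5,   5,   0]
  [  0,   0,   0,   0]
Pivot columns: 1, 2 → 2 pivots.
dim(Col(A)) = number of pivot columns = 2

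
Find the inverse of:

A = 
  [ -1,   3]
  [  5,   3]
det(A) = (-1)(3) - (3)(5) = -18
For a 2×2 matrix, A⁻¹ = (1/det(A)) · [[d, -b], [-c, a]]
    = (-1/18) · [[3, -3], [-5, -1]]

A⁻¹ = 
  [-1/6,  1/6]
  [5/18, 1/18]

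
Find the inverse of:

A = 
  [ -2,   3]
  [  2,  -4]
det(A) = (-2)(-4) - (3)(2) = 2
For a 2×2 matrix, A⁻¹ = (1/det(A)) · [[d, -b], [-c, a]]
    = (1/2) · [[-4, -3], [-2, -2]]

A⁻¹ = 
  [  -2, -3/2]
  [  -1,   -1]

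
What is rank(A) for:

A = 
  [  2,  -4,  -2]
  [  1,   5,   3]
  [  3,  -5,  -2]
Row reduce:
R2 → R2 - (1/2)·R1
R3 → R3 - (3/2)·R1
R3 → R3 - (1/7)·R2
REF = 
  [  2,  -4,  -2]
  [  0,   7,   4]
  [  0,   0, 3/7]
Pivot columns: 1, 2, 3 → 3 pivots.

rank(A) = 3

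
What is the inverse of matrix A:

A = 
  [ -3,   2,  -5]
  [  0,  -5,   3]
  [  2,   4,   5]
det(A) = (-3)·((-5)(5) - (3)(4)) - (2)·((0)(5) - (3)(2)) + (-5)·((0)(4) - (-5)(2))
  = (-3)(-37) - (2)(-6) + (-5)(10)
  = 73
det(A) = 73 ≠ 0, so A is invertible.

Cofactors Cᵢⱼ = (-1)ⁱ⁺ʲ·Mᵢⱼ:
C = 
  [-37,   6,  10]
  [-30,  -5,  16]
  [-19,   9,  15]

adj(A) = Cᵀ:
adj(A) = 
  [-37, -30, -19]
  [  6,  -5,   9]
  [ 10,  16,  15]

A⁻¹ = (1/73) · adj(A):
A⁻¹ = 
  [-37/73, -30/73, -19/73]
  [  6/73,  -5/73,   9/73]
  [ 10/73,  16/73,  15/73]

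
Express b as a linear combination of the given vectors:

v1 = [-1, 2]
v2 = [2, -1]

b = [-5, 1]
c1 = -1, c2 = -3

b = -1·v1 + -3·v2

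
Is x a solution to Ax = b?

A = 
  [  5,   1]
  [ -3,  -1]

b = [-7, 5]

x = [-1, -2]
Yes

Ax = [-7, 5] = b ✓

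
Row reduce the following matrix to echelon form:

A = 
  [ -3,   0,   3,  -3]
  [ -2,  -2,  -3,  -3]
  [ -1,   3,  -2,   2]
Row operations:
R2 → R2 - (2/3)·R1
R3 → R3 - (1/3)·R1
R3 → R3 + (3/2)·R2

Resulting echelon form:
REF = 
  [   -3,     0,     3,    -3]
  [    0,    -2,    -5,    -1]
  [    0,     0, -21/2,   3/2]

Rank = 3 (number of non-zero pivot rows).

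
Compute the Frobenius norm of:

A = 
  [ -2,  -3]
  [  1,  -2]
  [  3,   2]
||A||_F = 5.568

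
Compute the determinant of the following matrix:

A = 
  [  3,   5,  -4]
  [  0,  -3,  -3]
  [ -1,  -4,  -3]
Cofactor expansion along row 1:
det(A) = (3)·((-3)(-3) - (-3)(-4)) - (5)·((0)(-3) - (-3)(-1)) + (-4)·((0)(-4) - (-3)(-1))
  = (3)(-3) - (5)(-3) + (-4)(-3)
  = 18

det(A) = 18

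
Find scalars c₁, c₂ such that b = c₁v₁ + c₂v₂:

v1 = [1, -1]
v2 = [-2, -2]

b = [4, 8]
c1 = -2, c2 = -3

b = -2·v1 + -3·v2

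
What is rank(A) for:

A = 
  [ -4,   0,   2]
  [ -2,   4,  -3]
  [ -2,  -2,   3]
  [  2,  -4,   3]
Row reduce:
R2 → R2 - (1/2)·R1
R3 → R3 - (1/2)·R1
R4 → R4 + (1/2)·R1
R3 → R3 + (1/2)·R2
R4 → R4 + (1)·R2
REF = 
  [ -4,   0,   2]
  [  0,   4,  -4]
  [  0,   0,   0]
  [  0,   0,   0]
Pivot columns: 1, 2 → 2 pivots.

rank(A) = 2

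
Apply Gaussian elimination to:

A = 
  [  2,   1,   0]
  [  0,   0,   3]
Row operations:
No row operations needed (already in echelon form).

Resulting echelon form:
REF = 
  [  2,   1,   0]
  [  0,   0,   3]

Rank = 2 (number of non-zero pivot rows).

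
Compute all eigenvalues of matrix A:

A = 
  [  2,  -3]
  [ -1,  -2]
tr(A) = 0, det(A) = -7
Characteristic polynomial: λ² - tr(A)λ + det(A) = λ² - 7
λ² - 7 = 0  ⇒  λ = (0 ± √((0)² - 4·(-7)))/2 = (0 ± √(28))/2
  = √7,  -√7

λ = √7, -√7  (≈ 2.646, -2.646)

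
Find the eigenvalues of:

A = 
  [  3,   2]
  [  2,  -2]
tr(A) = 1, det(A) = -10
Characteristic polynomial: λ² - tr(A)λ + det(A) = λ² - λ - 10
λ² - λ - 10 = 0  ⇒  λ = (1 ± √((-1)² - 4·(-10)))/2 = (1 ± √(41))/2
  = (1 + √41)/2,  (1 - √41)/2

λ = (1 + √41)/2, (1 - √41)/2  (≈ 3.702, -2.702)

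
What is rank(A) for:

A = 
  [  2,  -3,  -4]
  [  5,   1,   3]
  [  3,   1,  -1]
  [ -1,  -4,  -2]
rank(A) = 3

Row reduce:
R2 → R2 - (5/2)·R1
R3 → R3 - (3/2)·R1
R4 → R4 + (1/2)·R1
R3 → R3 - (11/17)·R2
R4 → R4 + (11/17)·R2
R4 → R4 + (75/58)·R3
REF = 
  [     2,     -3,     -4]
  [     0,   17/2,     13]
  [     0,      0, -58/17]
  [     0,      0,      0]
Pivot columns: 1, 2, 3 → 3 pivots.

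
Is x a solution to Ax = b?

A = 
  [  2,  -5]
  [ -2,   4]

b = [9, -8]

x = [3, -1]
No

Ax = [11, -10] ≠ b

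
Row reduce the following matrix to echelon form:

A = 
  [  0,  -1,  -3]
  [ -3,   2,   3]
Row operations:
Swap R1 ↔ R2

Resulting echelon form:
REF = 
  [ -3,   2,   3]
  [  0,  -1,  -3]

Rank = 2 (number of non-zero pivot rows).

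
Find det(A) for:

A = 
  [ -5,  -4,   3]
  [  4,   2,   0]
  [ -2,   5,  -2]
60

Cofactor expansion along row 1:
det(A) = (-5)·((2)(-2) - (0)(5)) - (-4)·((4)(-2) - (0)(-2)) + (3)·((4)(5) - (2)(-2))
  = (-5)(-4) - (-4)(-8) + (3)(24)
  = 60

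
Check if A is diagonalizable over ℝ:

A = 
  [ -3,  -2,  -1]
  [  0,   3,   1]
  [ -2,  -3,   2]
No

Characteristic polynomial: det(λI - A) = λ³ - 2λ² - 8λ + 29
By the rational root theorem any rational root is an integer dividing 29; none of those is a root, so p(λ) has no rational roots and hence (being an irreducible cubic) no repeated roots.
Discriminant of the cubic: Δ = -11123
Δ < 0 ⇒ one real eigenvalue and a complex-conjugate pair: λ ≈ -3.238, 2.619 + 1.449i, 2.619 - 1.449i
Has complex eigenvalues (not diagonalizable over ℝ).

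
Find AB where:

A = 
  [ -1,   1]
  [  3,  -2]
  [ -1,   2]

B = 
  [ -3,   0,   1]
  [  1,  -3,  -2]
AB = 
  [  4,  -3,  -3]
  [-11,   6,   7]
  [  5,  -6,  -5]

A is 3×2 and B is 2×3, so AB is 3×3. Each entry is (row of A)·(column of B):
AB[1,1] = (-1)(-3) + (1)(1) = 4
AB[1,2] = (-1)(0) + (1)(-3) = -3
AB[1,3] = (-1)(1) + (1)(-2) = -3
AB[2,1] = (3)(-3) + (-2)(1) = -11
AB[2,2] = (3)(0) + (-2)(-3) = 6
AB[2,3] = (3)(1) + (-2)(-2) = 7
AB[3,1] = (-1)(-3) + (2)(1) = 5
AB[3,2] = (-1)(0) + (2)(-3) = -6
AB[3,3] = (-1)(1) + (2)(-2) = -5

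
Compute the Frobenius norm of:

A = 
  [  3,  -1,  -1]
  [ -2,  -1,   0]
||A||_F = 4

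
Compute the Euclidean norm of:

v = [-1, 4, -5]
6.481

||v||₂ = √((-1)² + (4)² + (-5)²) = √42 = 6.481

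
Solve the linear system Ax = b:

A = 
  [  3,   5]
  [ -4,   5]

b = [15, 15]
Row reduce the augmented matrix [A|b]:
R2 → R2 + (4/3)·R1
REF = 
  [   3,    5,   15]
  [   0, 35/3,   35]

Back-substitution:
x₂ = 35 / (35/3) = 3
x₁ = (15 - (5)(3)) / 3 = 0

x = [0, 3]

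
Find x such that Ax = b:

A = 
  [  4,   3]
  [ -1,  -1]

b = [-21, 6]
x = [-3, -3]

Row reduce the augmented matrix [A|b]:
R2 → R2 + (1/4)·R1
REF = 
  [   4,    3,  -21]
  [   0, -1/4,  3/4]

Back-substitution:
x₂ = (3/4) / (-1/4) = -3
x₁ = (-21 - (3)(-3)) / 4 = -3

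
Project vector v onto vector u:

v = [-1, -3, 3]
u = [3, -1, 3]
v·u = (-1)(3) + (-3)(-1) + (3)(3) = 9
u·u = (3)² + (-1)² + (3)² = 19
proj_u(v) = (v·u / u·u) × u = (9/19) × u

proj_u(v) = [27/19, -9/19, 27/19]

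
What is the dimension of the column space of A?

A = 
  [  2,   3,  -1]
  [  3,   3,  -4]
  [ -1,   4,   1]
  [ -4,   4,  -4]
Row reduce:
R2 → R2 - (3/2)·R1
R3 → R3 + (1/2)·R1
R4 → R4 + (2)·R1
R3 → R3 + (11/3)·R2
R4 → R4 + (20/3)·R2
R4 → R4 - (34/13)·R3
REF = 
  [    2,     3,    -1]
  [    0,  -3/2,  -5/2]
  [    0,     0, -26/3]
  [    0,     0,     0]
Pivot columns: 1, 2, 3 → 3 pivots.
dim(Col(A)) = number of pivot columns = 3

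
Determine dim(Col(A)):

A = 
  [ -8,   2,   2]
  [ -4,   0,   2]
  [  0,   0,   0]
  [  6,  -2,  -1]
Row reduce:
R2 → R2 - (1/2)·R1
R4 → R4 + (3/4)·R1
R4 → R4 - (1/2)·R2
REF = 
  [ -8,   2,   2]
  [  0,  -1,   1]
  [  0,   0,   0]
  [  0,   0,   0]
Pivot columns: 1, 2 → 2 pivots.
dim(Col(A)) = number of pivot columns = 2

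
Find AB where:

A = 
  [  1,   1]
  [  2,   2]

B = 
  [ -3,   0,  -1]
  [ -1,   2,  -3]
AB = 
  [ -4,   2,  -4]
  [ -8,   4,  -8]

A is 2×2 and B is 2×3, so AB is 2×3. Each entry is (row of A)·(column of B):
AB[1,1] = (1)(-3) + (1)(-1) = -4
AB[1,2] = (1)(0) + (1)(2) = 2
AB[1,3] = (1)(-1) + (1)(-3) = -4
AB[2,1] = (2)(-3) + (2)(-1) = -8
AB[2,2] = (2)(0) + (2)(2) = 4
AB[2,3] = (2)(-1) + (2)(-3) = -8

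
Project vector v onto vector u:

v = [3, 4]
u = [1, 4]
v·u = (3)(1) + (4)(4) = 19
u·u = (1)² + (4)² = 17
proj_u(v) = (v·u / u·u) × u = (19/17) × u

proj_u(v) = [19/17, 76/17]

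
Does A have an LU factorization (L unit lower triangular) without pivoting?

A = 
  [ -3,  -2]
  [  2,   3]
Yes.
A[1,1] = -3 ≠ 0, so Gaussian elimination proceeds without a row swap: multiplier ℓ₂₁ = (2)/(-3) = -2/3, and U[2,2] = 3 - (-2/3)(-2) = 5/3.
L = 
  [   1,    0]
  [-2/3,    1]
U = 
  [ -3,  -2]
  [  0, 5/3]
Check row 2 of LU: [(-2/3)(-3), (-2/3)(-2) + (5/3)] = [2, 3] = row 2 of A ✓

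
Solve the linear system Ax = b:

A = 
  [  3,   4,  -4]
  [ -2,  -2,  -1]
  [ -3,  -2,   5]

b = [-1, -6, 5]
x = [1, 1, 2]

Row reduce the augmented matrix [A|b]:
R2 → R2 + (2/3)·R1
R3 → R3 + (1)·R1
R3 → R3 - (3)·R2
REF = 
  [    3,     4,    -4,    -1]
  [    0,   2/3, -11/3, -20/3]
  [    0,     0,    12,    24]

Back-substitution:
x₃ = 24 / 12 = 2
x₂ = (-20/3 - (-11/3)(2)) / (2/3) = 1
x₁ = (-1 - (4)(1) - (-4)(2)) / 3 = 1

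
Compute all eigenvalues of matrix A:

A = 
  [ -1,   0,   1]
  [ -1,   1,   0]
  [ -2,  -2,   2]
λ = 2, i, -i  (≈ 2, 0 + 1i, 0 - 1i)

Characteristic polynomial: det(λI - A) = λ³ - 2λ² + λ - 2
Testing integer divisors of the constant term: p(2) = 0, so (λ - 2) is a factor:
p(λ) = (λ - 2)(λ² + 1)
λ² + 1 = 0  ⇒  λ = (0 ± √((0)² - 4·(1)))/2 = (0 ± √(-4))/2
  = i,  -i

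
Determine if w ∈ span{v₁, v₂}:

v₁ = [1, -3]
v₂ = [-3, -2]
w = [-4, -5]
Yes

Form the augmented matrix and row-reduce:
[v₁|v₂|w] = 
  [  1,  -3,  -4]
  [ -3,  -2,  -5]
R2 → R2 + (3)·R1
REF = 
  [  1,  -3,  -4]
  [  0, -11, -17]

No row of the form [0 0 | nonzero], so the system is consistent. Back-substitution gives c₁ = 7/11, c₂ = 17/11: w = (7/11)·v₁ + (17/11)·v₂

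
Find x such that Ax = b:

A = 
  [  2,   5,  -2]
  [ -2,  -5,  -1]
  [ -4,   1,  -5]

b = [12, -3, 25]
Row reduce the augmented matrix [A|b]:
R2 → R2 + (1)·R1
R3 → R3 + (2)·R1
Swap R2 ↔ R3
REF = 
  [  2,   5,  -2,  12]
  [  0,  11,  -9,  49]
  [  0,   0,  -3,   9]

Back-substitution:
x₃ = 9 / (-3) = -3
x₂ = (49 - (-9)(-3)) / 11 = 2
x₁ = (12 - (5)(2) - (-2)(-3)) / 2 = -2

x = [-2, 2, -3]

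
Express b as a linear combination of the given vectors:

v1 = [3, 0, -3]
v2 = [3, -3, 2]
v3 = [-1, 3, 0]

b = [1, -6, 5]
c1 = -1, c2 = 1, c3 = -1

b = -1·v1 + 1·v2 + -1·v3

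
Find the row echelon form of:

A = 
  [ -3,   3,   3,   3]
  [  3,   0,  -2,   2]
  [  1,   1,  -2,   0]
Row operations:
R2 → R2 + (1)·R1
R3 → R3 + (1/3)·R1
R3 → R3 - (2/3)·R2

Resulting echelon form:
REF = 
  [  -3,    3,    3,    3]
  [   0,    3,    1,    5]
  [   0,    0, -5/3, -7/3]

Rank = 3 (number of non-zero pivot rows).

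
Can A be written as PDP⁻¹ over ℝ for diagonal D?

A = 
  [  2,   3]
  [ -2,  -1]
No

tr(A) = 1, det(A) = 4
Characteristic polynomial: λ² - tr(A)λ + det(A) = λ² - λ + 4
λ² - λ + 4 = 0  ⇒  λ = (1 ± √((-1)² - 4·(4)))/2 = (1 ± √(-15))/2
  = (1 + i√15)/2,  (1 - i√15)/2
Eigenvalues: (1 + i√15)/2, (1 - i√15)/2  (≈ 0.5 + 1.936i, 0.5 - 1.936i)
Has complex eigenvalues (not diagonalizable over ℝ).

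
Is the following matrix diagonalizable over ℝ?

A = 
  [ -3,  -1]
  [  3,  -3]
No

tr(A) = -6, det(A) = 12
Characteristic polynomial: λ² - tr(A)λ + det(A) = λ² + 6λ + 12
λ² + 6λ + 12 = 0  ⇒  λ = (-6 ± √((6)² - 4·(12)))/2 = (-6 ± √(-12))/2
  = -3 + i√3,  -3 - i√3
Eigenvalues: -3 + i√3, -3 - i√3  (≈ -3 + 1.732i, -3 - 1.732i)
Has complex eigenvalues (not diagonalizable over ℝ).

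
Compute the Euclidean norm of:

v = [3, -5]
5.831

||v||₂ = √((3)² + (-5)²) = √34 = 5.831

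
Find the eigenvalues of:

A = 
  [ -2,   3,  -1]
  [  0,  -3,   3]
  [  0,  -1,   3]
Characteristic polynomial: det(λI - A) = λ³ + 2λ² - 6λ - 12
Testing integer divisors of the constant term: p(-2) = 0, so (λ + 2) is a factor:
p(λ) = (λ + 2)(λ² - 6)
λ² - 6 = 0  ⇒  λ = (0 ± √((0)² - 4·(-6)))/2 = (0 ± √(24))/2
  = √6,  -√6

λ = -2, √6, -√6  (≈ -2, 2.449, -2.449)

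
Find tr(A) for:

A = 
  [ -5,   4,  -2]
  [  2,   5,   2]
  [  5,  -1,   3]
3

tr(A) = -5 + 5 + 3 = 3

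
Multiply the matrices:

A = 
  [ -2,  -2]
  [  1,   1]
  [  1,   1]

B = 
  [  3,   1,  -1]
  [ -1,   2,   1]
A is 3×2 and B is 2×3, so AB is 3×3. Each entry is (row of A)·(column of B):
AB[1,1] = (-2)(3) + (-2)(-1) = -4
AB[1,2] = (-2)(1) + (-2)(2) = -6
AB[1,3] = (-2)(-1) + (-2)(1) = 0
AB[2,1] = (1)(3) + (1)(-1) = 2
AB[2,2] = (1)(1) + (1)(2) = 3
AB[2,3] = (1)(-1) + (1)(1) = 0
AB[3,1] = (1)(3) + (1)(-1) = 2
AB[3,2] = (1)(1) + (1)(2) = 3
AB[3,3] = (1)(-1) + (1)(1) = 0

AB = 
  [ -4,  -6,   0]
  [  2,   3,   0]
  [  2,   3,   0]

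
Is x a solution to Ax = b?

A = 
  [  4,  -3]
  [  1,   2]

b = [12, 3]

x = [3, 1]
No

Ax = [9, 5] ≠ b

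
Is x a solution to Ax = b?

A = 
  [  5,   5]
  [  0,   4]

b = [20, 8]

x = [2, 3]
No

Ax = [25, 12] ≠ b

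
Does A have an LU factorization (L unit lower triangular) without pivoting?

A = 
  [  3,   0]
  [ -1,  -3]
Yes.
A[1,1] = 3 ≠ 0, so Gaussian elimination proceeds without a row swap: multiplier ℓ₂₁ = (-1)/(3) = -1/3, and U[2,2] = -3 - (-1/3)(0) = -3.
L = 
  [   1,    0]
  [-1/3,    1]
U = 
  [  3,   0]
  [  0,  -3]
Check row 2 of LU: [(-1/3)(3), (-1/3)(0) + (-3)] = [-1, -3] = row 2 of A ✓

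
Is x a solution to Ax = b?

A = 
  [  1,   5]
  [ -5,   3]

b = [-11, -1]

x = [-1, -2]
Yes

Ax = [-11, -1] = b ✓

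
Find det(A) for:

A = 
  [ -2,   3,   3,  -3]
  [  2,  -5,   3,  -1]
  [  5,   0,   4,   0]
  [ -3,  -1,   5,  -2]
Cofactor expansion along row 1: det(A) = a₁₁M₁₁ - a₁₂M₁₂ + a₁₃M₁₃ - a₁₄M₁₄

M₁₁ = det[[-5, 3, -1]; [0, 4, 0]; [-1, 5, -2]]
  = (-5)·((4)(-2) - (0)(5)) - (3)·((0)(-2) - (0)(-1)) + (-1)·((0)(5) - (4)(-1))
  = (-5)(-8) - (3)(0) + (-1)(4)
  = 36
M₁₂ = det[[2, 3, -1]; [5, 4, 0]; [-3, 5, -2]]
  = (2)·((4)(-2) - (0)(5)) - (3)·((5)(-2) - (0)(-3)) + (-1)·((5)(5) - (4)(-3))
  = (2)(-8) - (3)(-10) + (-1)(37)
  = -23
M₁₃ = det[[2, -5, -1]; [5, 0, 0]; [-3, -1, -2]]
  = (2)·((0)(-2) - (0)(-1)) - (-5)·((5)(-2) - (0)(-3)) + (-1)·((5)(-1) - (0)(-3))
  = (2)(0) - (-5)(-10) + (-1)(-5)
  = -45
M₁₄ = det[[2, -5, 3]; [5, 0, 4]; [-3, -1, 5]]
  = (2)·((0)(5) - (4)(-1)) - (-5)·((5)(5) - (4)(-3)) + (3)·((5)(-1) - (0)(-3))
  = (2)(4) - (-5)(37) + (3)(-5)
  = 178

det(A) = (-2)(36) - (3)(-23) + (3)(-45) - (-3)(178) = 396

det(A) = 396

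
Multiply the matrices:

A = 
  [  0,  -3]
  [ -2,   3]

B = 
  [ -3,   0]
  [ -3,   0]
A is 2×2 and B is 2×2, so AB is 2×2. Each entry is (row of A)·(column of B):
AB[1,1] = (0)(-3) + (-3)(-3) = 9
AB[1,2] = (0)(0) + (-3)(0) = 0
AB[2,1] = (-2)(-3) + (3)(-3) = -3
AB[2,2] = (-2)(0) + (3)(0) = 0

AB = 
  [  9,   0]
  [ -3,   0]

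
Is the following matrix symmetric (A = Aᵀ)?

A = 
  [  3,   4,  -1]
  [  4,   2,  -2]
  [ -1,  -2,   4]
Yes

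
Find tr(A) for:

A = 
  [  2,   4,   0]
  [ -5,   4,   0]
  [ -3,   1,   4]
10

tr(A) = 2 + 4 + 4 = 10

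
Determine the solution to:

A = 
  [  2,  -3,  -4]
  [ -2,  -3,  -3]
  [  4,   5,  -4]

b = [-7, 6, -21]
Row reduce the augmented matrix [A|b]:
R2 → R2 + (1)·R1
R3 → R3 - (2)·R1
R3 → R3 + (11/6)·R2
REF = 
  [    2,    -3,    -4,    -7]
  [    0,    -6,    -7,    -1]
  [    0,     0, -53/6, -53/6]

Back-substitution:
x₃ = (-53/6) / (-53/6) = 1
x₂ = (-1 - (-7)(1)) / (-6) = -1
x₁ = (-7 - (-3)(-1) - (-4)(1)) / 2 = -3

x = [-3, -1, 1]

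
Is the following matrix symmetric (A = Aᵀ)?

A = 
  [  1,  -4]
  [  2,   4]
No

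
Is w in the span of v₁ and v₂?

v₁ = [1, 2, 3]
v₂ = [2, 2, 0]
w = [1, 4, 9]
Yes

Form the augmented matrix and row-reduce:
[v₁|v₂|w] = 
  [  1,   2,   1]
  [  2,   2,   4]
  [  3,   0,   9]
R2 → R2 - (2)·R1
R3 → R3 - (3)·R1
R3 → R3 - (3)·R2
REF = 
  [  1,   2,   1]
  [  0,  -2,   2]
  [  0,   0,   0]

No row of the form [0 0 | nonzero], so the system is consistent. Back-substitution gives c₁ = 3, c₂ = -1: w = (3)·v₁ + (-1)·v₂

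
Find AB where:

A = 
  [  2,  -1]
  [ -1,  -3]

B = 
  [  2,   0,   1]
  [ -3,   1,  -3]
A is 2×2 and B is 2×3, so AB is 2×3. Each entry is (row of A)·(column of B):
AB[1,1] = (2)(2) + (-1)(-3) = 7
AB[1,2] = (2)(0) + (-1)(1) = -1
AB[1,3] = (2)(1) + (-1)(-3) = 5
AB[2,1] = (-1)(2) + (-3)(-3) = 7
AB[2,2] = (-1)(0) + (-3)(1) = -3
AB[2,3] = (-1)(1) + (-3)(-3) = 8

AB = 
  [  7,  -1,   5]
  [  7,  -3,   8]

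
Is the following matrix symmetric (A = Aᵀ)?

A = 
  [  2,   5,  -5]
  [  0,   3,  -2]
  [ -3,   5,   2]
No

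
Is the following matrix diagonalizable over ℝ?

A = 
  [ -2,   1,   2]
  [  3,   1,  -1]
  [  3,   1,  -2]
Yes

Characteristic polynomial: det(λI - A) = λ³ + 3λ² - 8λ - 5
By the rational root theorem any rational root is an integer dividing 5; none of those is a root, so p(λ) has no rational roots and hence (being an irreducible cubic) no repeated roots.
Discriminant of the cubic: Δ = 4649
Δ > 0 ⇒ three distinct real eigenvalues: λ ≈ -4.524, -0.5364, 2.06
Three distinct real eigenvalues, so A has 3 independent eigenvectors.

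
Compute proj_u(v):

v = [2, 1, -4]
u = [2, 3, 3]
v·u = (2)(2) + (1)(3) + (-4)(3) = -5
u·u = (2)² + (3)² + (3)² = 22
proj_u(v) = (v·u / u·u) × u = (-5/22) × u

proj_u(v) = [-5/11, -15/22, -15/22]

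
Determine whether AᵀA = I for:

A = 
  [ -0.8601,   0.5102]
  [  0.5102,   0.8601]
Yes

AᵀA = 
  [  1.0001,   0]
  [  0,   1.0001]
≈ I (equal to I up to the 4-dp rounding of the entries)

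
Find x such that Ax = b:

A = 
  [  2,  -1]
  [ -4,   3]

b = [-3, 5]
Row reduce the augmented matrix [A|b]:
R2 → R2 + (2)·R1
REF = 
  [  2,  -1,  -3]
  [  0,   1,  -1]

Back-substitution:
x₂ = (-1) / 1 = -1
x₁ = (-3 - (-1)(-1)) / 2 = -2

x = [-2, -1]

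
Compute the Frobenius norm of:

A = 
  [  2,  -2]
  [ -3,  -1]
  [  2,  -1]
||A||_F = 4.796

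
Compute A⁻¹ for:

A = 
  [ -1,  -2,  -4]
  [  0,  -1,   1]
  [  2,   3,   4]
det(A) = (-1)·((-1)(4) - (1)(3)) - (-2)·((0)(4) - (1)(2)) + (-4)·((0)(3) - (-1)(2))
  = (-1)(-7) - (-2)(-2) + (-4)(2)
  = -5
det(A) = -5 ≠ 0, so A is invertible.

Cofactors Cᵢⱼ = (-1)ⁱ⁺ʲ·Mᵢⱼ:
C = 
  [ -7,   2,   2]
  [ -4,   4,  -1]
  [ -6,   1,   1]

adj(A) = Cᵀ:
adj(A) = 
  [ -7,  -4,  -6]
  [  2,   4,   1]
  [  2,  -1,   1]

A⁻¹ = (-1/5) · adj(A):
A⁻¹ = 
  [ 7/5,  4/5,  6/5]
  [-2/5, -4/5, -1/5]
  [-2/5,  1/5, -1/5]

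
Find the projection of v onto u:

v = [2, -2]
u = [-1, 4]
v·u = (2)(-1) + (-2)(4) = -10
u·u = (-1)² + (4)² = 17
proj_u(v) = (v·u / u·u) × u = (-10/17) × u

proj_u(v) = [10/17, -40/17]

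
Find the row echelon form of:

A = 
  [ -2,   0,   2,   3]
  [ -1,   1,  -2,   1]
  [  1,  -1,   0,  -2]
Row operations:
R2 → R2 - (1/2)·R1
R3 → R3 + (1/2)·R1
R3 → R3 + (1)·R2

Resulting echelon form:
REF = 
  [  -2,    0,    2,    3]
  [   0,    1,   -3, -1/2]
  [   0,    0,   -2,   -1]

Rank = 3 (number of non-zero pivot rows).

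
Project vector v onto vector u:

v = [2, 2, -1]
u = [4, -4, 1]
proj_u(v) = [-4/33, 4/33, -1/33]

v·u = (2)(4) + (2)(-4) + (-1)(1) = -1
u·u = (4)² + (-4)² + (1)² = 33
proj_u(v) = (v·u / u·u) × u = (-1/33) × u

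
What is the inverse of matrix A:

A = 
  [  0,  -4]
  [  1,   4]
det(A) = (0)(4) - (-4)(1) = 4
For a 2×2 matrix, A⁻¹ = (1/det(A)) · [[d, -b], [-c, a]]
    = (1/4) · [[4, 4], [-1, 0]]

A⁻¹ = 
  [   1,    1]
  [-1/4,    0]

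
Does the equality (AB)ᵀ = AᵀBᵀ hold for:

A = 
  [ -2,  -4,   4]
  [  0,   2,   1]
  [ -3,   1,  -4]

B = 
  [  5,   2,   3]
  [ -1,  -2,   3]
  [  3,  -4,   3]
No

(AB)ᵀ = 
  [  6,   1, -28]
  [-12,  -8,   8]
  [ -6,   9, -18]

AᵀBᵀ = 
  [-19,  -7, -15]
  [-13,   3, -17]
  [ 10, -18,  -4]

The two matrices differ, so (AB)ᵀ ≠ AᵀBᵀ in general. The correct identity is (AB)ᵀ = BᵀAᵀ.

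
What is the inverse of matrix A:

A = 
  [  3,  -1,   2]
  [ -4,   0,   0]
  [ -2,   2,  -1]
det(A) = (3)·((0)(-1) - (0)(2)) - (-1)·((-4)(-1) - (0)(-2)) + (2)·((-4)(2) - (0)(-2))
  = (3)(0) - (-1)(4) + (2)(-8)
  = -12
det(A) = -12 ≠ 0, so A is invertible.

Cofactors Cᵢⱼ = (-1)ⁱ⁺ʲ·Mᵢⱼ:
C = 
  [  0,  -4,  -8]
  [  3,   1,  -4]
  [  0,  -8,  -4]

adj(A) = Cᵀ:
adj(A) = 
  [  0,   3,   0]
  [ -4,   1,  -8]
  [ -8,  -4,  -4]

A⁻¹ = (-1/12) · adj(A):
A⁻¹ = 
  [    0,  -1/4,     0]
  [  1/3, -1/12,   2/3]
  [  2/3,   1/3,   1/3]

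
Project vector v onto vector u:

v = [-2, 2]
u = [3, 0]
proj_u(v) = [-2, 0]

v·u = (-2)(3) + (2)(0) = -6
u·u = (3)² + (0)² = 9
proj_u(v) = (v·u / u·u) × u = (-6/9) × u = (-2/3) × u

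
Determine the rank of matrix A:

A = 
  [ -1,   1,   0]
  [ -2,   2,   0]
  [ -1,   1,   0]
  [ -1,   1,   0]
rank(A) = 1

Row reduce:
R2 → R2 - (2)·R1
R3 → R3 - (1)·R1
R4 → R4 - (1)·R1
REF = 
  [ -1,   1,   0]
  [  0,   0,   0]
  [  0,   0,   0]
  [  0,   0,   0]
Pivot columns: 1 → 1 pivot.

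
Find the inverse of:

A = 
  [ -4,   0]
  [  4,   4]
det(A) = (-4)(4) - (0)(4) = -16
For a 2×2 matrix, A⁻¹ = (1/det(A)) · [[d, -b], [-c, a]]
    = (-1/16) · [[4, 0], [-4, -4]]

A⁻¹ = 
  [-1/4,    0]
  [ 1/4,  1/4]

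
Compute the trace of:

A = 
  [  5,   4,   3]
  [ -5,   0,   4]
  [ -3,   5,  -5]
0

tr(A) = 5 + 0 + -5 = 0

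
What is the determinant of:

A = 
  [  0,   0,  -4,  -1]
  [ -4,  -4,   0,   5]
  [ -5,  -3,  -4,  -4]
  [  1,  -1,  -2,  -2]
Cofactor expansion along row 1: det(A) = a₁₁M₁₁ - a₁₂M₁₂ + a₁₃M₁₃ - a₁₄M₁₄

M₁₁ = det[[-4, 0, 5]; [-3, -4, -4]; [-1, -2, -2]]
  = (-4)·((-4)(-2) - (-4)(-2)) - (0)·((-3)(-2) - (-4)(-1)) + (5)·((-3)(-2) - (-4)(-1))
  = (-4)(0) - (0)(2) + (5)(2)
  = 10
M₁₂ = det[[-4, 0, 5]; [-5, -4, -4]; [1, -2, -2]]
  = (-4)·((-4)(-2) - (-4)(-2)) - (0)·((-5)(-2) - (-4)(1)) + (5)·((-5)(-2) - (-4)(1))
  = (-4)(0) - (0)(14) + (5)(14)
  = 70
M₁₃ = det[[-4, -4, 5]; [-5, -3, -4]; [1, -1, -2]]
  = (-4)·((-3)(-2) - (-4)(-1)) - (-4)·((-5)(-2) - (-4)(1)) + (5)·((-5)(-1) - (-3)(1))
  = (-4)(2) - (-4)(14) + (5)(8)
  = 88
M₁₄ = det[[-4, -4, 0]; [-5, -3, -4]; [1, -1, -2]]
  = (-4)·((-3)(-2) - (-4)(-1)) - (-4)·((-5)(-2) - (-4)(1)) + (0)·((-5)(-1) - (-3)(1))
  = (-4)(2) - (-4)(14) + (0)(8)
  = 48

det(A) = (0)(10) - (0)(70) + (-4)(88) - (-1)(48) = -304

det(A) = -304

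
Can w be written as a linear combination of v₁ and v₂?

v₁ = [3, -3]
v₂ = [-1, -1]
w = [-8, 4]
Yes

Form the augmented matrix and row-reduce:
[v₁|v₂|w] = 
  [  3,  -1,  -8]
  [ -3,  -1,   4]
R2 → R2 + (1)·R1
REF = 
  [  3,  -1,  -8]
  [  0,  -2,  -4]

No row of the form [0 0 | nonzero], so the system is consistent. Back-substitution gives c₁ = -2, c₂ = 2: w = (-2)·v₁ + (2)·v₂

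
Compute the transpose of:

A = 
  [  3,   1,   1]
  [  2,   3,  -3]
Aᵀ = 
  [  3,   2]
  [  1,   3]
  [  1,  -3]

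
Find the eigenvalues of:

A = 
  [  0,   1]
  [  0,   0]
λ = 0, 0

tr(A) = 0, det(A) = 0
Characteristic polynomial: λ² - tr(A)λ + det(A) = λ²
λ² = λ²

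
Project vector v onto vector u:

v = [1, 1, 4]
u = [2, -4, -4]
v·u = (1)(2) + (1)(-4) + (4)(-4) = -18
u·u = (2)² + (-4)² + (-4)² = 36
proj_u(v) = (v·u / u·u) × u = (-18/36) × u = (-1/2) × u

proj_u(v) = [-1, 2, 2]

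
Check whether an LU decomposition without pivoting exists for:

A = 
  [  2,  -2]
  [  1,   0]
Yes.
A[1,1] = 2 ≠ 0, so Gaussian elimination proceeds without a row swap: multiplier ℓ₂₁ = (1)/(2) = 1/2, and U[2,2] = 0 - (1/2)(-2) = 1.
L = 
  [  1,   0]
  [1/2,   1]
U = 
  [  2,  -2]
  [  0,   1]
Check row 2 of LU: [(1/2)(2), (1/2)(-2) + 1] = [1, 0] = row 2 of A ✓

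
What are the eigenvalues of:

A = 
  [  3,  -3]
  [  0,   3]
tr(A) = 6, det(A) = 9
Characteristic polynomial: λ² - tr(A)λ + det(A) = λ² - 6λ + 9
λ² - 6λ + 9 = (λ - 3)²

λ = 3, 3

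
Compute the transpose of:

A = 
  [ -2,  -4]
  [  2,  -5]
Aᵀ = 
  [ -2,   2]
  [ -4,  -5]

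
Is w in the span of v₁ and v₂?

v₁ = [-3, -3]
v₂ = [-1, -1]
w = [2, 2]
Yes

Form the augmented matrix and row-reduce:
[v₁|v₂|w] = 
  [ -3,  -1,   2]
  [ -3,  -1,   2]
R2 → R2 - (1)·R1
REF = 
  [ -3,  -1,   2]
  [  0,   0,   0]

No row of the form [0 0 | nonzero], so the system is consistent. Back-substitution gives c₁ = -2/3, c₂ = 0: w = (-2/3)·v₁ + (0)·v₂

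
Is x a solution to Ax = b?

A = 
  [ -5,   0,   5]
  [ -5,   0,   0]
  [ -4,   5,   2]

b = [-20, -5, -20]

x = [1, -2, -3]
Yes

Ax = [-20, -5, -20] = b ✓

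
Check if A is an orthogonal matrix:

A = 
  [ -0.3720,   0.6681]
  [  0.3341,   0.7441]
No

AᵀA = 
  [  0.2500,   0.0001]
  [  0.0001,   1]
≠ I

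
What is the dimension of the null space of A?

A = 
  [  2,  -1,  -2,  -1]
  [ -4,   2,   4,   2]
nullity(A) = 3

Row reduce:
R2 → R2 + (2)·R1
REF = 
  [  2,  -1,  -2,  -1]
  [  0,   0,   0,   0]
Pivot columns: 1 → 1 pivot.
rank(A) = 1, so nullity(A) = 4 - 1 = 3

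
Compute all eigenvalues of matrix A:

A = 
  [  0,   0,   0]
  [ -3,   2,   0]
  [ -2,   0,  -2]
λ = 0, 2, -2

Characteristic polynomial: det(λI - A) = λ³ - 4λ
The constant term is 0, so λ = 0 is a root: p(λ) = λ(λ² - 4)
λ² - 4 = (λ + 2)(λ - 2)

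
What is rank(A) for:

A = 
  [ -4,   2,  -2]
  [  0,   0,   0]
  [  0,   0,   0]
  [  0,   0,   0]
Row reduce:
(no row operations needed)
REF = 
  [ -4,   2,  -2]
  [  0,   0,   0]
  [  0,   0,   0]
  [  0,   0,   0]
Pivot columns: 1 → 1 pivot.

rank(A) = 1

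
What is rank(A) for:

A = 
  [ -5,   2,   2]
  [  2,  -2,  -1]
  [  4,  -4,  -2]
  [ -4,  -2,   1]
rank(A) = 2

Row reduce:
R2 → R2 + (2/5)·R1
R3 → R3 + (4/5)·R1
R4 → R4 - (4/5)·R1
R3 → R3 - (2)·R2
R4 → R4 - (3)·R2
REF = 
  [  -5,    2,    2]
  [   0, -6/5, -1/5]
  [   0,    0,    0]
  [   0,    0,    0]
Pivot columns: 1, 2 → 2 pivots.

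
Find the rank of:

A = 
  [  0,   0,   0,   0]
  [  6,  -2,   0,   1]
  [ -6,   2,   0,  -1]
Row reduce:
Swap R1 ↔ R2
R3 → R3 + (1)·R1
REF = 
  [  6,  -2,   0,   1]
  [  0,   0,   0,   0]
  [  0,   0,   0,   0]
Pivot columns: 1 → 1 pivot.

rank(A) = 1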